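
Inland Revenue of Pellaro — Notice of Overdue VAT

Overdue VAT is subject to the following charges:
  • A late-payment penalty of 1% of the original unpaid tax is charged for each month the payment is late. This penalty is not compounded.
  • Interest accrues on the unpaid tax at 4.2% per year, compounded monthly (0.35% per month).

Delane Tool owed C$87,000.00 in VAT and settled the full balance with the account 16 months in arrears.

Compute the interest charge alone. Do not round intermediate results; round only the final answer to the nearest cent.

Interest: C$87,000.00 × ((1 + 0.0035)^16 − 1) = C$87,000.00 × 0.0574943… = C$5,002.0028…

C$5,002.00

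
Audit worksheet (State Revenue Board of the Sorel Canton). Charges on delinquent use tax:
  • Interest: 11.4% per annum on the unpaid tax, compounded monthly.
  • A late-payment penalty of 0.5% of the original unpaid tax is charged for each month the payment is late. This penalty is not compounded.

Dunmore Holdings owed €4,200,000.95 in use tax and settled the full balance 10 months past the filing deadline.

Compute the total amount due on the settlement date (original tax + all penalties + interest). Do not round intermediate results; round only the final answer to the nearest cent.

€4,826,497.73

Late-payment penalty = 0.5% × €4,200,000.95 × 10 mo = €210,000.05…
Interest (11.4%/yr ÷ 12 = 0.95%/month): €4,200,000.95 × ((1 + 0.0095)^10 − 1) = €416,496.7277…
Total = €4,200,000.95 + €210,000.0475 + €416,496.7277… = €4,826,497.73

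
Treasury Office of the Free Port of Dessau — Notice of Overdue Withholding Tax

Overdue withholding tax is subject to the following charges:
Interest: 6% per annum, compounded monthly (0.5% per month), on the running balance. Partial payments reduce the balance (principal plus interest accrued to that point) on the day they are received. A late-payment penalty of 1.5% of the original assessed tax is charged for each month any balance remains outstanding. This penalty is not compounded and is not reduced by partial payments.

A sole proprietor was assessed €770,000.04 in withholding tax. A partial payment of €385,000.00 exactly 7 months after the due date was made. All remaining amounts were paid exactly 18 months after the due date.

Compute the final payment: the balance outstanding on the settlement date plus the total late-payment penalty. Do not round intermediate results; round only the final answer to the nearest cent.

Balance at month 7: €770,000.0400 × (1 + 0.005)^7 = €797,357.6771…
After €385,000.00 payment: €797,357.6771… − €385,000.00 = €412,357.6771…
Balance at month 18: €412,357.6771… × (1 + 0.005)^11 = €435,612.9316…
Penalty: 18 × 1.5% × €770,000.04 = €207,900.01…
Final settlement = outstanding balance + penalty = €435,612.9316… + €207,900.01… = €643,512.94

€643,512.94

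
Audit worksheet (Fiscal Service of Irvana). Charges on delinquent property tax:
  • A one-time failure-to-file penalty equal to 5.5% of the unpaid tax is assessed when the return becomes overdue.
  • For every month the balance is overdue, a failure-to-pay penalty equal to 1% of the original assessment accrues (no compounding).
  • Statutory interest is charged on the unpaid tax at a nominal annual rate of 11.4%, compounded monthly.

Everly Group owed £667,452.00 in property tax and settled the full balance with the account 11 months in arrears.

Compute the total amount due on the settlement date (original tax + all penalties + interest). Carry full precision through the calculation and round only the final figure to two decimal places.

£850,739.62

Failure-to-file penalty: 5.5% × £667,452.00 = £36,709.86
Failure-to-pay penalty: 11 × 1% × £667,452.00 = £73,419.72
Interest (11.4%/yr ÷ 12 = 0.95%/month): £667,452.00 × ((1 + 0.0095)^11 − 1) = £73,158.0393…
Total = £667,452.00 + £110,129.5800 + £73,158.0393… = £850,739.62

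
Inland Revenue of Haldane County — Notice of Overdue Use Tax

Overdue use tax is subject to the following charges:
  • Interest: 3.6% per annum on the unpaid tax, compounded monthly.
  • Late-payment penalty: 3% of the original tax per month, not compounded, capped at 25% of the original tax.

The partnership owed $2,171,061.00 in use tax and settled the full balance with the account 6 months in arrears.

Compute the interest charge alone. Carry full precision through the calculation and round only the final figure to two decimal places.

Interest (3.6%/yr ÷ 12 = 0.3%/month): $2,171,061.00 × ((1 + 0.003)^6 − 1) = $39,373.3662…

$39,373.37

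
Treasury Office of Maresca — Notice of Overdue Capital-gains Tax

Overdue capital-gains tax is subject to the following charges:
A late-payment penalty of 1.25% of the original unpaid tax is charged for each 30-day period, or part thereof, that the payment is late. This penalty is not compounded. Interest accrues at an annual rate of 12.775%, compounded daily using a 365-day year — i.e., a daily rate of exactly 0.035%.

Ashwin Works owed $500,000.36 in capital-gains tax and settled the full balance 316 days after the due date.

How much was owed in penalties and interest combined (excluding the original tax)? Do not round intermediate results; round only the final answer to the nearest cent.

$127,213.30

Penalty periods: ⌈316/30⌉ = 11; penalty = 11 × 1.25% × $500,000.36 = $68,750.05…
Interest: $500,000.36 × ((1 + 0.00035)^316 − 1) = $500,000.36 × 0.11692642… = $58,463.2546…
Penalties + interest = $68,750.0495 + $58,463.2546… = $127,213.30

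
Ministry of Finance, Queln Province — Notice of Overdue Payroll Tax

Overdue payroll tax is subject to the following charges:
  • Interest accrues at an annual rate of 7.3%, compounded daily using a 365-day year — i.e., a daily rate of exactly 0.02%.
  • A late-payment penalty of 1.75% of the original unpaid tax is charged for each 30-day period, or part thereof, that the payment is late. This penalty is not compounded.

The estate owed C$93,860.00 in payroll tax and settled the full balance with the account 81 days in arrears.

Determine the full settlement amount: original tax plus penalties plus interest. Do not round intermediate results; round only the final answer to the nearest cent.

C$100,320.41

Penalty periods: ⌈81/30⌉ = 3; penalty = 3 × 1.75% × C$93,860.00 = C$4,927.65
Interest: C$93,860.00 × ((1 + 0.0002)^81 − 1) = C$93,860.00 × 0.01633029… = C$1,532.7606…
Total = C$93,860.00 + C$4,927.6500 + C$1,532.7606… = C$100,320.41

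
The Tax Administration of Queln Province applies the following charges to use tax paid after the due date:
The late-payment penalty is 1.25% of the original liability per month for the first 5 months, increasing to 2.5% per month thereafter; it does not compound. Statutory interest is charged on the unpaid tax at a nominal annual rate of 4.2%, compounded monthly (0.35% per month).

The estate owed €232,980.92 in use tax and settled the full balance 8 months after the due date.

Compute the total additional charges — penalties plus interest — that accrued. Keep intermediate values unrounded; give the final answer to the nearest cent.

€38,638.82

Penalty, months 1–5: 5 × 1.25% × €232,980.92 = €14,561.31…
Penalty, months 6–8: 3 × 2.5% × €232,980.92 = €17,473.57…
Interest: €232,980.92 × ((1 + 0.0035)^8 − 1) = €232,980.92 × 0.0283454… = €6,603.9401…
Penalties + interest = €32,034.8765 + €6,603.9401… = €38,638.82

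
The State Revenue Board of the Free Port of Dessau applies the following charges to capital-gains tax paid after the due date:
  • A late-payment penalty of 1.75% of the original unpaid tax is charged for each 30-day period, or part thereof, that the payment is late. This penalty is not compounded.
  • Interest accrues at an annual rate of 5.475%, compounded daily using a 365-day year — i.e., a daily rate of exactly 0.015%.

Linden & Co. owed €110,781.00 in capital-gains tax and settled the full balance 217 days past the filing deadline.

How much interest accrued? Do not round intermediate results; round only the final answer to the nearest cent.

Interest: €110,781.00 × ((1 + 0.00015)^217 − 1) = €110,781.00 × 0.03308302… = €3,664.9705…

€3,664.97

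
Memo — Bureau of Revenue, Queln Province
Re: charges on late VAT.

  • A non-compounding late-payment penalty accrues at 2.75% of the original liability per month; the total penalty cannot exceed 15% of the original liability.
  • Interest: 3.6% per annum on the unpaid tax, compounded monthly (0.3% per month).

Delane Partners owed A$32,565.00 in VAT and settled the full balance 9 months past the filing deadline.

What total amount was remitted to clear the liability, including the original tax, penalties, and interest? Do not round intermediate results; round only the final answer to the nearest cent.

A$38,339.63

Penalty (uncapped): 9 × 2.75% × A$32,565.00 = A$8,059.84…; cap = 15% × A$32,565.00 = A$4,884.75 → penalty = A$4,884.75
Interest: A$32,565.00 × ((1 + 0.003)^9 − 1) = A$32,565.00 × 0.0273263… = A$889.8803…
Total = A$32,565.00 + A$4,884.7500 + A$889.8803… = A$38,339.63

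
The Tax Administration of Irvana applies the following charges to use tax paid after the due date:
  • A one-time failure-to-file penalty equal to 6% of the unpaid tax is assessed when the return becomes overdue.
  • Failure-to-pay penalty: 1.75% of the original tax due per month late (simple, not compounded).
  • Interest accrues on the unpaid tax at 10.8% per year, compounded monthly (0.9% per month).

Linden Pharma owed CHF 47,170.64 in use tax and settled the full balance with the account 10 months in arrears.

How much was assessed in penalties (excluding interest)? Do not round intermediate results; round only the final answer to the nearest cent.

CHF 11,085.10

Failure-to-file penalty: 6% × CHF 47,170.64 = CHF 2,830.24…
Failure-to-pay penalty = 1.75% × CHF 47,170.64 × 10 mo = CHF 8,254.86…
Total penalty = CHF 2,830.24… + CHF 8,254.86… = CHF 11,085.10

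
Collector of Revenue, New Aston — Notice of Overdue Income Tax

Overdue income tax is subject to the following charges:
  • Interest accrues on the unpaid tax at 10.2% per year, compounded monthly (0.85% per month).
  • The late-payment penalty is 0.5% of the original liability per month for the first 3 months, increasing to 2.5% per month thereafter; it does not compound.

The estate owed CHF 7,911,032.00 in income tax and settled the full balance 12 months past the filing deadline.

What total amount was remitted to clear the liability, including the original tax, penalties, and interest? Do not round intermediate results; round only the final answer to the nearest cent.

Penalty, months 1–3: 3 × 0.5% × CHF 7,911,032.00 = CHF 118,665.48
Penalty, months 4–12: 9 × 2.5% × CHF 7,911,032.00 = CHF 1,779,982.20
Interest: CHF 7,911,032.00 × ((1 + 0.0085)^12 − 1) = CHF 7,911,032.00 × 0.1069062… = CHF 845,738.5822…
Total = CHF 7,911,032.00 + CHF 1,898,647.6800 + CHF 845,738.5822… = CHF 10,655,418.26

CHF 10,655,418.26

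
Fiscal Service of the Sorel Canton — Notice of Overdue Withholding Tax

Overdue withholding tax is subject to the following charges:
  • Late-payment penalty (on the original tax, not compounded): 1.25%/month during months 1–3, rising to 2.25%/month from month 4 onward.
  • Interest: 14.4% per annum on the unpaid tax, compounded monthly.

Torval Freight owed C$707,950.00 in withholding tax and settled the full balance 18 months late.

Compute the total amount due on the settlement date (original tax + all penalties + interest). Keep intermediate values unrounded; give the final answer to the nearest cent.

Penalty, months 1–3: 3 × 1.25% × C$707,950.00 = C$26,548.13…
Penalty, months 4–18: 15 × 2.25% × C$707,950.00 = C$238,933.13…
Interest (14.4%/yr ÷ 12 = 1.2%/month): C$707,950.00 × ((1 + 0.012)^18 − 1) = C$169,559.4682…
Total = C$707,950.00 + C$265,481.2500 + C$169,559.4682… = C$1,142,990.72

C$1,142,990.72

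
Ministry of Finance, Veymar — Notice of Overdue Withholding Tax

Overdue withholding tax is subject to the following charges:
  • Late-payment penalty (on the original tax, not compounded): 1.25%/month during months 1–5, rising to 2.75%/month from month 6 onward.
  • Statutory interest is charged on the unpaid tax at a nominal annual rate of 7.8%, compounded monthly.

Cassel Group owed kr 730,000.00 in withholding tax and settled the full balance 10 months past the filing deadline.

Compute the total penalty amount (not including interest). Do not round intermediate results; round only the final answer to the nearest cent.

Penalty, months 1–5: 5 × 1.25% × kr 730,000.00 = kr 45,625.00
Penalty, months 6–10: 5 × 2.75% × kr 730,000.00 = kr 100,375.00
Total penalty = kr 45,625.00 + kr 100,375.00 = kr 146,000.00

kr 146,000.00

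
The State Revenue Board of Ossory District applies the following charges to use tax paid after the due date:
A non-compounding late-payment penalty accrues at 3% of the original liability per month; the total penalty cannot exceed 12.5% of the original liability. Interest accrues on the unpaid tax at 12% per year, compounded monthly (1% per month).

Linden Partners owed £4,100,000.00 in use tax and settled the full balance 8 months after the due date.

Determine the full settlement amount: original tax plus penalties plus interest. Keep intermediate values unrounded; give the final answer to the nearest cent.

£4,952,212.49

Penalty (uncapped): 8 × 3% × £4,100,000.00 = £984,000.00; cap = 12.5% × £4,100,000.00 = £512,500.00 → penalty = £512,500.00
Interest: £4,100,000.00 × ((1 + 0.01)^8 − 1) = £4,100,000.00 × 0.0828567… = £339,712.4931…
Total = £4,100,000.00 + £512,500.0000 + £339,712.4931… = £4,952,212.49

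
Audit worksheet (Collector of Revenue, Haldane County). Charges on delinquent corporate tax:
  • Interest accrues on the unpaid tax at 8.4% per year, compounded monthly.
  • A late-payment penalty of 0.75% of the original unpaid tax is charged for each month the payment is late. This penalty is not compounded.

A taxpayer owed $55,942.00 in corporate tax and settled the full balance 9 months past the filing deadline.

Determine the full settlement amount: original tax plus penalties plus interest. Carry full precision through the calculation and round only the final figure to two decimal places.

$63,342.74

Late-payment penalty = 0.75% × $55,942.00 × 9 mo = $3,776.09…
Interest (8.4%/yr ÷ 12 = 0.7%/month): $55,942.00 × ((1 + 0.007)^9 − 1) = $3,624.6565…
Total = $55,942.00 + $3,776.0850 + $3,624.6565… = $63,342.74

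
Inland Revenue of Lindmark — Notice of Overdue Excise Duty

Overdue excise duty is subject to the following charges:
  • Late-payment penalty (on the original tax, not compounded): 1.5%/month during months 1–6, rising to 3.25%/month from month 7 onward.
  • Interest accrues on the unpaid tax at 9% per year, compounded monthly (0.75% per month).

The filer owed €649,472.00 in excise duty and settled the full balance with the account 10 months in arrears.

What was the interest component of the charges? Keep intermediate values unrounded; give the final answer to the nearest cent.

Interest: €649,472.00 × ((1 + 0.0075)^10 − 1) = €649,472.00 × 0.0775825… = €50,387.6910…

€50,387.69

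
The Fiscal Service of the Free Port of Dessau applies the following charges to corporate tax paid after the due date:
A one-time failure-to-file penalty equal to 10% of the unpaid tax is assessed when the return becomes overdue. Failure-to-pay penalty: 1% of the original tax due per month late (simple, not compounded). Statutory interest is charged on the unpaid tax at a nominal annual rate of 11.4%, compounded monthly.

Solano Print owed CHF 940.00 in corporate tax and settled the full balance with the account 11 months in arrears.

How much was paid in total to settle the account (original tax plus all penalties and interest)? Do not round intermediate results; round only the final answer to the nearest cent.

Failure-to-file penalty: 10% × CHF 940.00 = CHF 94.00
Failure-to-pay penalty = 1% × CHF 940.00 × 11 mo = CHF 103.40
Interest (11.4%/yr ÷ 12 = 0.95%/month): CHF 940.00 × ((1 + 0.0095)^11 − 1) = CHF 103.0315…
Total = CHF 940.00 + CHF 197.4000 + CHF 103.0315… = CHF 1,240.43

CHF 1,240.43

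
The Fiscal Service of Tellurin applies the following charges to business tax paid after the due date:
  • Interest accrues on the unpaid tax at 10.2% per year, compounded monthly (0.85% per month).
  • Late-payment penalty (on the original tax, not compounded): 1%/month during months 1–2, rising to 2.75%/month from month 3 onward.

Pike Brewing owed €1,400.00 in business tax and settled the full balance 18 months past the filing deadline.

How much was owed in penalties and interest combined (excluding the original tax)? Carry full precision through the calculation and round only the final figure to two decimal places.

Penalty, months 1–2: 2 × 1% × €1,400.00 = €28.00
Penalty, months 3–18: 16 × 2.75% × €1,400.00 = €616.00
Interest: €1,400.00 × ((1 + 0.0085)^18 − 1) = €1,400.00 × 0.1645717… = €230.4004…
Penalties + interest = €644.0000 + €230.4004… = €874.40

€874.40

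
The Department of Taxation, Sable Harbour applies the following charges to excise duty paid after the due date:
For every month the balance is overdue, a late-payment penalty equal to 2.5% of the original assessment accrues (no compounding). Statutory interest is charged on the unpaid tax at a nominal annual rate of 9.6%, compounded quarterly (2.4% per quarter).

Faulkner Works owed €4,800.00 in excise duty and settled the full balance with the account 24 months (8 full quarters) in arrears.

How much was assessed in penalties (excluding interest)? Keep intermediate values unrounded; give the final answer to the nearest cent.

Late-payment penalty: 24 × 2.5% × €4,800.00 = €2,880.00

€2,880.00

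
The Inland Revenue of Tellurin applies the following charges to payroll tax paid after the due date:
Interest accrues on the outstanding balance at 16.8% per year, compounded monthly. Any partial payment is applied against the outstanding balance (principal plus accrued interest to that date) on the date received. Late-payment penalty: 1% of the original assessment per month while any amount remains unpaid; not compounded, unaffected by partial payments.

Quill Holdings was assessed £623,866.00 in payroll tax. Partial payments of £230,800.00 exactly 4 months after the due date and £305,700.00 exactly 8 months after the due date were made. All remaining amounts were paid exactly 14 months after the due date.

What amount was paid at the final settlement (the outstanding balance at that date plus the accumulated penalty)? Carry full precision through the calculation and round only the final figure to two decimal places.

Monthly rate = 16.8% ÷ 12 = 1.4%
Balance at month 4: £623,866.0000 × (1 + 0.014)^4 = £659,543.0339…
After £230,800.00 payment: £659,543.0339… − £230,800.00 = £428,743.0339…
Balance at month 8: £428,743.0339… × (1 + 0.014)^4 = £453,261.5680…
After £305,700.00 payment: £453,261.5680… − £305,700.00 = £147,561.5680…
Balance at month 14: £147,561.5680… × (1 + 0.014)^6 = £160,398.7544…
Penalty: 14 × 1% × £623,866.00 = £87,341.24
Final settlement = outstanding balance + penalty = £160,398.7544… + £87,341.24 = £247,739.99

£247,739.99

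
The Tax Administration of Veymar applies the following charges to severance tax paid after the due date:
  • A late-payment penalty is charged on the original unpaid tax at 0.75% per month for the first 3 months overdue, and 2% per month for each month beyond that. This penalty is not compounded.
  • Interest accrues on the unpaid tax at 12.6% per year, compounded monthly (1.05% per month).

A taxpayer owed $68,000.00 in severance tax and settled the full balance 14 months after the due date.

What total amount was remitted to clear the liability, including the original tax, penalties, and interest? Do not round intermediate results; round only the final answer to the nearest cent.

$95,197.73

Penalty, months 1–3: 3 × 0.75% × $68,000.00 = $1,530.00
Penalty, months 4–14: 11 × 2% × $68,000.00 = $14,960.00
Interest: $68,000.00 × ((1 + 0.0105)^14 − 1) = $68,000.00 × 0.1574666… = $10,707.7256…
Total = $68,000.00 + $16,490.0000 + $10,707.7256… = $95,197.73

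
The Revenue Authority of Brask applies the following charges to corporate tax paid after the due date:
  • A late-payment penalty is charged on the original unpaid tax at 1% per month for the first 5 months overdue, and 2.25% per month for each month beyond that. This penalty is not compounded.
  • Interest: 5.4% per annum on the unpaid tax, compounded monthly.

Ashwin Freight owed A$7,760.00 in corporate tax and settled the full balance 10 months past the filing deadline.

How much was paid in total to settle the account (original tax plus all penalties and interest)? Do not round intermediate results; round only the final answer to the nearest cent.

A$9,377.36

Penalty, months 1–5: 5 × 1% × A$7,760.00 = A$388.00
Penalty, months 6–10: 5 × 2.25% × A$7,760.00 = A$873.00
Interest (5.4%/yr ÷ 12 = 0.45%/month): A$7,760.00 × ((1 + 0.0045)^10 − 1) = A$356.3568…
Total = A$7,760.00 + A$1,261.0000 + A$356.3568… = A$9,377.36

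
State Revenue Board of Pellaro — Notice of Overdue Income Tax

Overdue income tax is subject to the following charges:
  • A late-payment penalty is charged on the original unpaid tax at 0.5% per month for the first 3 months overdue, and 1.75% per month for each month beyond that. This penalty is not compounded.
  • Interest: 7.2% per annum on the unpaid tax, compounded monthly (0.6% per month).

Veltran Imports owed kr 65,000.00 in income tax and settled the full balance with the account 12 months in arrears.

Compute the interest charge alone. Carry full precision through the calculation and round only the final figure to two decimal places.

kr 4,837.57

Interest: kr 65,000.00 × ((1 + 0.006)^12 − 1) = kr 65,000.00 × 0.0744242… = kr 4,837.5709…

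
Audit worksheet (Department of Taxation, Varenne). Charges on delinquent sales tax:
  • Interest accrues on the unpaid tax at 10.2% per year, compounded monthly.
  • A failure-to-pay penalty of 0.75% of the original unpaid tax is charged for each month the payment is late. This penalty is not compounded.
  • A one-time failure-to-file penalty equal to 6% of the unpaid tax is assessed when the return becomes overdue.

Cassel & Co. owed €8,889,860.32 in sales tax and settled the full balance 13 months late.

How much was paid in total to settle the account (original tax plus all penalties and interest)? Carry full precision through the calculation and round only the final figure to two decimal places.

€11,324,036.80

Failure-to-file penalty: 6% × €8,889,860.32 = €533,391.62…
Failure-to-pay penalty = 0.75% × €8,889,860.32 × 13 mo = €866,761.38…
Interest (10.2%/yr ÷ 12 = 0.85%/month): €8,889,860.32 × ((1 + 0.0085)^13 − 1) = €1,034,023.4795…
Total = €8,889,860.32 + €1,400,153.0004 + €1,034,023.4795… = €11,324,036.80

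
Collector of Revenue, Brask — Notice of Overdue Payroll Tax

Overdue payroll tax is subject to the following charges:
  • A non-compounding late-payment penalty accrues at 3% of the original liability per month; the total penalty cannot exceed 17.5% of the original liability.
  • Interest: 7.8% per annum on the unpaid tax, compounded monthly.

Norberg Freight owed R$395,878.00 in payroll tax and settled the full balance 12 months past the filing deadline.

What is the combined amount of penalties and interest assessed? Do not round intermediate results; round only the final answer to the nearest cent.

Penalty (uncapped): 12 × 3% × R$395,878.00 = R$142,516.08; cap = 17.5% × R$395,878.00 = R$69,278.65 → penalty = R$69,278.65
Interest (7.8%/yr ÷ 12 = 0.65%/month): R$395,878.00 × ((1 + 0.0065)^12 − 1) = R$32,006.6612…
Penalties + interest = R$69,278.6500 + R$32,006.6612… = R$101,285.31

R$101,285.31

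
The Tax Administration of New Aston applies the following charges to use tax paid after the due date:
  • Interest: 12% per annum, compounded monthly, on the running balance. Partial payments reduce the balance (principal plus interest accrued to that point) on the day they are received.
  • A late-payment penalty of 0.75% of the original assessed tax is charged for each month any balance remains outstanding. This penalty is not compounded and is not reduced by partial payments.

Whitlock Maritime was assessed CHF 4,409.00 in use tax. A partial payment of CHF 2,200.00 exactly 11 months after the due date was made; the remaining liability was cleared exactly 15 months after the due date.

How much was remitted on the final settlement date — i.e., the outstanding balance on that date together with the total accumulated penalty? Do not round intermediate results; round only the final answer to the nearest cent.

Monthly rate = 12% ÷ 12 = 1%
Balance at month 11: CHF 4,409.0000 × (1 + 0.01)^11 = CHF 4,918.9817…
After CHF 2,200.00 payment: CHF 4,918.9817… − CHF 2,200.00 = CHF 2,718.9817…
Balance at month 15: CHF 2,718.9817… × (1 + 0.01)^4 = CHF 2,829.3833…
Penalty: 15 × 0.75% × CHF 4,409.00 = CHF 496.01…
Final settlement = outstanding balance + penalty = CHF 2,829.3833… + CHF 496.01… = CHF 3,325.40

CHF 3,325.40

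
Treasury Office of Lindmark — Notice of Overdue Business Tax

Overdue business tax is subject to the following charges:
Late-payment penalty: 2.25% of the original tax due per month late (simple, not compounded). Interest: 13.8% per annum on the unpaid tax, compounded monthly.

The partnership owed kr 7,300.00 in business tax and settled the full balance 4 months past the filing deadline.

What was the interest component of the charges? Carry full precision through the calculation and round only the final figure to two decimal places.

kr 341.64

Interest (13.8%/yr ÷ 12 = 1.15%/month): kr 7,300.00 × ((1 + 0.0115)^4 − 1) = kr 341.6371…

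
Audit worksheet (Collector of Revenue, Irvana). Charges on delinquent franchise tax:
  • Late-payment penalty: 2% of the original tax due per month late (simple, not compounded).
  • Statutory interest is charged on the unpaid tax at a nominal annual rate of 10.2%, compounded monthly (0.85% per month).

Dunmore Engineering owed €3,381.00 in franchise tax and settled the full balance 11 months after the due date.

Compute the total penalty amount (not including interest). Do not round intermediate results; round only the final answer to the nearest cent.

€743.82

Late-payment penalty: 11 × 2% × €3,381.00 = €743.82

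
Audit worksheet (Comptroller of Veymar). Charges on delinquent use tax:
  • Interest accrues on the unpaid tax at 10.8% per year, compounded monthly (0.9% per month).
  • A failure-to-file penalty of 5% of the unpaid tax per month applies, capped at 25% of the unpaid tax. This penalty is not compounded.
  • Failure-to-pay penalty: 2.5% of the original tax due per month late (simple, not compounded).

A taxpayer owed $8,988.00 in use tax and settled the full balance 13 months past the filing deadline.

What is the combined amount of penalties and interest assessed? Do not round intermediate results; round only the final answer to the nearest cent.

$6,278.40

Failure-to-file: 13 × 5% × $8,988.00 = $5,842.20, capped at 25% × $8,988.00 = $2,247.00
Failure-to-pay penalty: 13 × 2.5% × $8,988.00 = $2,921.10
Interest: $8,988.00 × ((1 + 0.009)^13 − 1) = $8,988.00 × 0.1235313… = $1,110.2990…
Penalties + interest = $5,168.1000 + $1,110.2990… = $6,278.40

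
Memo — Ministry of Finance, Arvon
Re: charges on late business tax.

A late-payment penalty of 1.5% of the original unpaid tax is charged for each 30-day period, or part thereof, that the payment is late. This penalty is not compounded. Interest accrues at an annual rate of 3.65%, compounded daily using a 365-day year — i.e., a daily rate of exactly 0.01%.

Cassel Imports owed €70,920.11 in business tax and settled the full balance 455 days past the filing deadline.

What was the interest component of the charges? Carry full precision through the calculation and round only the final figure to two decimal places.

Interest: €70,920.11 × ((1 + 0.0001)^455 − 1) = €70,920.11 × 0.04654862… = €3,301.2335…

€3,301.23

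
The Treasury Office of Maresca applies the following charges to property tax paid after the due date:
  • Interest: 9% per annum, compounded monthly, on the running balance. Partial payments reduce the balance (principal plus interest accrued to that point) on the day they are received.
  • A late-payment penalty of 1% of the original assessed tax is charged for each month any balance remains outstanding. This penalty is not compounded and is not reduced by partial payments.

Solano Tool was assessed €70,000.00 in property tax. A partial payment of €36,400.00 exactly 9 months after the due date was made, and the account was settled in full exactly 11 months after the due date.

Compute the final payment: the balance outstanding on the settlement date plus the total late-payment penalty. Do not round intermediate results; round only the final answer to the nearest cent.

€46,748.46

Monthly rate = 9% ÷ 12 = 0.75%
Balance at month 9: €70,000.0000 × (1 + 0.0075)^9 = €74,869.2587…
After €36,400.00 payment: €74,869.2587… − €36,400.00 = €38,469.2587…
Balance at month 11: €38,469.2587… × (1 + 0.0075)^2 = €39,048.4615…
Penalty: 11 × 1% × €70,000.00 = €7,700.00
Final settlement = outstanding balance + penalty = €39,048.4615… + €7,700.00 = €46,748.46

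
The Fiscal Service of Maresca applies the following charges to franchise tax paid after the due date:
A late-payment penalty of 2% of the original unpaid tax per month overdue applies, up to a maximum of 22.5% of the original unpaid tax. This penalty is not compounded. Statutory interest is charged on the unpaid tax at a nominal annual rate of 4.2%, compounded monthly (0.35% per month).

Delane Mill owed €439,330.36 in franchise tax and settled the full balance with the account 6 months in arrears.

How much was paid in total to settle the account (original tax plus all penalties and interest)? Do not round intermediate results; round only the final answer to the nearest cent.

€501,357.05

Penalty: 6 × 2% × €439,330.36 = €52,719.64… (below the 22.5% cap of €98,849.33…)
Interest: €439,330.36 × ((1 + 0.0035)^6 − 1) = €439,330.36 × 0.0211846… = €9,307.0422…
Total = €439,330.36 + €52,719.6432 + €9,307.0422… = €501,357.05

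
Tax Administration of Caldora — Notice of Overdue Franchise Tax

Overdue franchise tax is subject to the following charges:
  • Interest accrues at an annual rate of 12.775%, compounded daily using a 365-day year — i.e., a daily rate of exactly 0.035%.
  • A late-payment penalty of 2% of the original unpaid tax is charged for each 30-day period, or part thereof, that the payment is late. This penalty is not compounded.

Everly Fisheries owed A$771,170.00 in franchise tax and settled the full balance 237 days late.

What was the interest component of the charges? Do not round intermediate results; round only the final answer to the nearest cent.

A$66,684.39

Interest: A$771,170.00 × ((1 + 0.00035)^237 − 1) = A$771,170.00 × 0.08647171… = A$66,684.3924…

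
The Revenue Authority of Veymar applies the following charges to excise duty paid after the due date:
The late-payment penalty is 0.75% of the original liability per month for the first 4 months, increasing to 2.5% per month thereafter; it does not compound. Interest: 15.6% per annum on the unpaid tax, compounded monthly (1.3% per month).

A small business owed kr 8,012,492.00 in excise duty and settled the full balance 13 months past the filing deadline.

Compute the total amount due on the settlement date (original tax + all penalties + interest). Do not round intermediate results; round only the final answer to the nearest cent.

kr 11,520,611.38

Penalty, months 1–4: 4 × 0.75% × kr 8,012,492.00 = kr 240,374.76
Penalty, months 5–13: 9 × 2.5% × kr 8,012,492.00 = kr 1,802,810.70
Interest: kr 8,012,492.00 × ((1 + 0.013)^13 − 1) = kr 8,012,492.00 × 0.1828312… = kr 1,464,933.9229…
Total = kr 8,012,492.00 + kr 2,043,185.4600 + kr 1,464,933.9229… = kr 11,520,611.38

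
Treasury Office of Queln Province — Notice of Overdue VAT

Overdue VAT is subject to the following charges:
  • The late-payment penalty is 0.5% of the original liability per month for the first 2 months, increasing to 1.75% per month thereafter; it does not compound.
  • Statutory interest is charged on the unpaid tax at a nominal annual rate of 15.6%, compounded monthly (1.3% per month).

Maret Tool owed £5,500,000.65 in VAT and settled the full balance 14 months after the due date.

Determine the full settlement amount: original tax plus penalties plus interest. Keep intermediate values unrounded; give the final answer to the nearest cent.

£7,800,145.23

Penalty, months 1–2: 2 × 0.5% × £5,500,000.65 = £55,000.01…
Penalty, months 3–14: 12 × 1.75% × £5,500,000.65 = £1,155,000.14…
Interest: £5,500,000.65 × ((1 + 0.013)^14 − 1) = £5,500,000.65 × 0.1982081… = £1,090,144.4346…
Total = £5,500,000.65 + £1,210,000.1430 + £1,090,144.4346… = £7,800,145.23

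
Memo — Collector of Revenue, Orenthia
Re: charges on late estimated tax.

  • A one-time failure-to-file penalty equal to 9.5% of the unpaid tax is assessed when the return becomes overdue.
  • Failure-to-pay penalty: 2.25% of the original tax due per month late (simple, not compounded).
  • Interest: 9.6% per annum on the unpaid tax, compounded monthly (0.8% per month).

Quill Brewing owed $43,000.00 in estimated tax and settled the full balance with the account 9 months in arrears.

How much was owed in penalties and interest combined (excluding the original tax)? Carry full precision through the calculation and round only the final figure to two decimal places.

Failure-to-file penalty: 9.5% × $43,000.00 = $4,085.00
Failure-to-pay penalty: 9 × 2.25% × $43,000.00 = $8,707.50
Interest: $43,000.00 × ((1 + 0.008)^9 − 1) = $43,000.00 × 0.0743475… = $3,196.9437…
Penalties + interest = $12,792.5000 + $3,196.9437… = $15,989.44

$15,989.44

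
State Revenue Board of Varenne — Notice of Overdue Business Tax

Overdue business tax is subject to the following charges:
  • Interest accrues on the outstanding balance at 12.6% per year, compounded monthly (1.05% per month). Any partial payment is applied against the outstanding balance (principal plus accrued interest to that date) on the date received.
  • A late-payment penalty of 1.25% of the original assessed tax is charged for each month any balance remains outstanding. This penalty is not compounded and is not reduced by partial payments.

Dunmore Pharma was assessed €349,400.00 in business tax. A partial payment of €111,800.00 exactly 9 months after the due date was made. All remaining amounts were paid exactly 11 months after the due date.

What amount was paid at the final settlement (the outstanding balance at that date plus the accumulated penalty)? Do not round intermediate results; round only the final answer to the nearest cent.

€325,824.91

Balance at month 9: €349,400.0000 × (1 + 0.0105)^9 = €383,839.5852…
After €111,800.00 payment: €383,839.5852… − €111,800.00 = €272,039.5852…
Balance at month 11: €272,039.5852… × (1 + 0.0105)^2 = €277,782.4089…
Penalty: 11 × 1.25% × €349,400.00 = €48,042.50
Final settlement = outstanding balance + penalty = €277,782.4089… + €48,042.50 = €325,824.91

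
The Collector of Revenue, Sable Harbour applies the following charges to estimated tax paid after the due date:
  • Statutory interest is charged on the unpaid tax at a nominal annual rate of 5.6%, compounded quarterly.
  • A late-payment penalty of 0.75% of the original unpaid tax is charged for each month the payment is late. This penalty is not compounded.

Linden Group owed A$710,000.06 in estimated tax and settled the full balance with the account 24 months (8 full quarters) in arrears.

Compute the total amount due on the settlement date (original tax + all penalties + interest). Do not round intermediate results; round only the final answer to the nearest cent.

A$921,327.59

Late-payment penalty = 0.75% × A$710,000.06 × 24 mo = A$127,800.01…
Interest (5.6%/yr ÷ 4 = 1.4%/quarter): A$710,000.06 × ((1 + 0.014)^8 − 1) = A$83,527.5193…
Total = A$710,000.06 + A$127,800.0108 + A$83,527.5193… = A$921,327.59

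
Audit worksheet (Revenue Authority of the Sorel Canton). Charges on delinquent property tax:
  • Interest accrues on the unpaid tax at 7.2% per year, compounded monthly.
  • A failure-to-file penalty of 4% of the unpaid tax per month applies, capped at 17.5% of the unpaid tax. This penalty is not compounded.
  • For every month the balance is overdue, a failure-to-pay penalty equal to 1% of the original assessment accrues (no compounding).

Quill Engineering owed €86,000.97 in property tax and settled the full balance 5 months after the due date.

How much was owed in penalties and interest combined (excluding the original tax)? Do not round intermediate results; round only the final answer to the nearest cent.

Failure-to-file: 5 × 4% × €86,000.97 = €17,200.19…, capped at 17.5% × €86,000.97 = €15,050.17…
Failure-to-pay penalty = 1% × €86,000.97 × 5 mo = €4,300.05…
Interest (7.2%/yr ÷ 12 = 0.6%/month): €86,000.97 × ((1 + 0.006)^5 − 1) = €2,611.1758…
Penalties + interest = €19,350.2183… + €2,611.1758… = €21,961.39

€21,961.39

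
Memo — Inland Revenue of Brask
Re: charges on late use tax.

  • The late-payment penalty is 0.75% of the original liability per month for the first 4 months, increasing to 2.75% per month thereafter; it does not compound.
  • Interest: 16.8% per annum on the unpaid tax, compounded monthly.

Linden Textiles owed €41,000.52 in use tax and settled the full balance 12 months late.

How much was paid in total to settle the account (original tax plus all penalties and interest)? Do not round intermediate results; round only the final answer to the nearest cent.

€58,694.67

Penalty, months 1–4: 4 × 0.75% × €41,000.52 = €1,230.02…
Penalty, months 5–12: 8 × 2.75% × €41,000.52 = €9,020.11…
Interest (16.8%/yr ÷ 12 = 1.4%/month): €41,000.52 × ((1 + 0.014)^12 − 1) = €7,444.0187…
Total = €41,000.52 + €10,250.1300 + €7,444.0187… = €58,694.67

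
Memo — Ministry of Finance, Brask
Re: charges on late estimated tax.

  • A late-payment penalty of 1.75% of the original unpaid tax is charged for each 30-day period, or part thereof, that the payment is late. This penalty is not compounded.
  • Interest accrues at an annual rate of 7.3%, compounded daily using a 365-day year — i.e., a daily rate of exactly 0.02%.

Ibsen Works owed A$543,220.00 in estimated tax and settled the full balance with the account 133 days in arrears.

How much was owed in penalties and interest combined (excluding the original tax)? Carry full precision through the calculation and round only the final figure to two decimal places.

A$62,173.81

Penalty periods: ⌈133/30⌉ = 5; penalty = 5 × 1.75% × A$543,220.00 = A$47,531.75
Interest: A$543,220.00 × ((1 + 0.0002)^133 − 1) = A$543,220.00 × 0.02695421… = A$14,642.0640…
Penalties + interest = A$47,531.7500 + A$14,642.0640… = A$62,173.81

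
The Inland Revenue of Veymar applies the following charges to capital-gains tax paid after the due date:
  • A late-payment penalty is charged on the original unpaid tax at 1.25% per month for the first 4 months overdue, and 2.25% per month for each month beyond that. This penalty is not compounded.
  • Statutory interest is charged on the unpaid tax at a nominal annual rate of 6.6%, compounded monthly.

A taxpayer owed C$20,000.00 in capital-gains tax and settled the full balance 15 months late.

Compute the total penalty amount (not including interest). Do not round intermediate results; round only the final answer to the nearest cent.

Penalty, months 1–4: 4 × 1.25% × C$20,000.00 = C$1,000.00
Penalty, months 5–15: 11 × 2.25% × C$20,000.00 = C$4,950.00
Total penalty = C$1,000.00 + C$4,950.00 = C$5,950.00

C$5,950.00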